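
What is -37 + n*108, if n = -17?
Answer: -1873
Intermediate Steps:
-37 + n*108 = -37 - 17*108 = -37 - 1836 = -1873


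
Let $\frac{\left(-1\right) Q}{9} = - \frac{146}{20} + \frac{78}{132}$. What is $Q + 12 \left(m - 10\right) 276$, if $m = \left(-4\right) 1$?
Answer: $- \frac{2546919}{55} \approx -46308.0$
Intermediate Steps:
$m = -4$
$Q = \frac{3321}{55}$ ($Q = - 9 \left(- \frac{146}{20} + \frac{78}{132}\right) = - 9 \left(\left(-146\right) \frac{1}{20} + 78 \cdot \frac{1}{132}\right) = - 9 \left(- \frac{73}{10} + \frac{13}{22}\right) = \left(-9\right) \left(- \frac{369}{55}\right) = \frac{3321}{55} \approx 60.382$)
$Q + 12 \left(m - 10\right) 276 = \frac{3321}{55} + 12 \left(-4 - 10\right) 276 = \frac{3321}{55} + 12 \left(-14\right) 276 = \frac{3321}{55} - 46368 = - \frac{2546919}{55}$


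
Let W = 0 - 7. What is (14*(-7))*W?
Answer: 686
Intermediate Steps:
W = -7
(14*(-7))*W = (14*(-7))*(-7) = -98*(-7) = 686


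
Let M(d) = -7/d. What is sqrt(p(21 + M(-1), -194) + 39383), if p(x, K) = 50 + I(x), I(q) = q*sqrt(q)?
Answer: sqrt(39433 + 56*sqrt(7)) ≈ 198.95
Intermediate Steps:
I(q) = q**(3/2)
p(x, K) = 50 + x**(3/2)
sqrt(p(21 + M(-1), -194) + 39383) = sqrt((50 + (21 - 7/(-1))**(3/2)) + 39383) = sqrt((50 + (21 - 7*(-1))**(3/2)) + 39383) = sqrt((50 + (21 + 7)**(3/2)) + 39383) = sqrt((50 + 28**(3/2)) + 39383) = sqrt((50 + 56*sqrt(7)) + 39383) = sqrt(39433 + 56*sqrt(7))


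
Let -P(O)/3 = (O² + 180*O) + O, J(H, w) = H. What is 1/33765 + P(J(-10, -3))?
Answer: 173214451/33765 ≈ 5130.0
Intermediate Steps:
P(O) = -543*O - 3*O² (P(O) = -3*((O² + 180*O) + O) = -3*(O² + 181*O) = -543*O - 3*O²)
1/33765 + P(J(-10, -3)) = 1/33765 - 3*(-10)*(181 - 10) = 1/33765 - 3*(-10)*171 = 1/33765 + 5130 = 173214451/33765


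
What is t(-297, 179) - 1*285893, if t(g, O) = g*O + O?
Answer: -338877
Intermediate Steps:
t(g, O) = O + O*g (t(g, O) = O*g + O = O + O*g)
t(-297, 179) - 1*285893 = 179*(1 - 297) - 1*285893 = 179*(-296) - 285893 = -52984 - 285893 = -338877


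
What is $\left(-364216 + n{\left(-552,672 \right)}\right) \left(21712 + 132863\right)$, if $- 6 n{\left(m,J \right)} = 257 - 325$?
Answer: $-56296936350$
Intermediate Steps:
$n{\left(m,J \right)} = \frac{34}{3}$ ($n{\left(m,J \right)} = - \frac{257 - 325}{6} = \left(- \frac{1}{6}\right) \left(-68\right) = \frac{34}{3}$)
$\left(-364216 + n{\left(-552,672 \right)}\right) \left(21712 + 132863\right) = \left(-364216 + \frac{34}{3}\right) \left(21712 + 132863\right) = \left(- \frac{1092614}{3}\right) 154575 = -56296936350$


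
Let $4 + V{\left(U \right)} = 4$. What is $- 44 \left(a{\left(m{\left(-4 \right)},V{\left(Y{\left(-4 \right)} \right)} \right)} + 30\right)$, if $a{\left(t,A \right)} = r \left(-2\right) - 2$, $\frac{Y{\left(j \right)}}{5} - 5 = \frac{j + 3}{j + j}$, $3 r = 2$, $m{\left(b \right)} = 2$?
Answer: $- \frac{3520}{3} \approx -1173.3$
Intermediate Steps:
$r = \frac{2}{3}$ ($r = \frac{1}{3} \cdot 2 = \frac{2}{3} \approx 0.66667$)
$Y{\left(j \right)} = 25 + \frac{5 \left(3 + j\right)}{2 j}$ ($Y{\left(j \right)} = 25 + 5 \frac{j + 3}{j + j} = 25 + 5 \frac{3 + j}{2 j} = 25 + \frac{5 \left(3 + j\right)}{2 j}$)
$V{\left(U \right)} = 0$ ($V{\left(U \right)} = -4 + 4 = 0$)
$a{\left(t,A \right)} = - \frac{10}{3}$ ($a{\left(t,A \right)} = \frac{2}{3} \left(-2\right) - 2 = - \frac{4}{3} - 2 = - \frac{10}{3}$)
$- 44 \left(a{\left(m{\left(-4 \right)},V{\left(Y{\left(-4 \right)} \right)} \right)} + 30\right) = - 44 \left(- \frac{10}{3} + 30\right) = \left(-44\right) \frac{80}{3} = - \frac{3520}{3}$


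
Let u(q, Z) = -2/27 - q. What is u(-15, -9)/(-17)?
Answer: -403/459 ≈ -0.87800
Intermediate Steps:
u(q, Z) = -2/27 - q
u(-15, -9)/(-17) = (-2/27 - 1*(-15))/(-17) = (-2/27 + 15)*(-1/17) = (403/27)*(-1/17) = -403/459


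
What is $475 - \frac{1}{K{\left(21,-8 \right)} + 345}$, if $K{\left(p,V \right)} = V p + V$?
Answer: $\frac{80274}{169} \approx 474.99$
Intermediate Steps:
$K{\left(p,V \right)} = V + V p$
$475 - \frac{1}{K{\left(21,-8 \right)} + 345} = 475 - \frac{1}{- 8 \left(1 + 21\right) + 345} = 475 - \frac{1}{\left(-8\right) 22 + 345} = 475 - \frac{1}{-176 + 345} = 475 - \frac{1}{169} = \frac{80274}{169}$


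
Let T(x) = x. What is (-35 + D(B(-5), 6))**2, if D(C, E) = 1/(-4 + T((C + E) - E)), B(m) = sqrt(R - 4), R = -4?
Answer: (10081*I + 19740*sqrt(2))/(8*(I + 2*sqrt(2))) ≈ 1236.7 + 8.2889*I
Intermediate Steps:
B(m) = 2*I*sqrt(2) (B(m) = sqrt(-4 - 4) = sqrt(-8) = 2*I*sqrt(2))
D(C, E) = 1/(-4 + C) (D(C, E) = 1/(-4 + ((C + E) - E)) = 1/(-4 + C))
(-35 + D(B(-5), 6))**2 = (-35 + 1/(-4 + 2*I*sqrt(2)))**2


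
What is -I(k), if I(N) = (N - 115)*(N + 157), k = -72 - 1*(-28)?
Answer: 17967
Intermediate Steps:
k = -44 (k = -72 + 28 = -44)
I(N) = (-115 + N)*(157 + N)
-I(k) = -(-18055 + (-44)² + 42*(-44)) = -(-18055 + 1936 - 1848) = -1*(-17967) = 17967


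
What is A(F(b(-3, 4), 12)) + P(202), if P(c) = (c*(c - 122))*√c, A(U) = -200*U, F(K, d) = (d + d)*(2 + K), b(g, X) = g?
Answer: 4800 + 16160*√202 ≈ 2.3448e+5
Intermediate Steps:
F(K, d) = 2*d*(2 + K) (F(K, d) = (2*d)*(2 + K) = 2*d*(2 + K))
P(c) = c^(3/2)*(-122 + c) (P(c) = (c*(-122 + c))*√c = c^(3/2)*(-122 + c))
A(F(b(-3, 4), 12)) + P(202) = -400*12*(2 - 3) + 202^(3/2)*(-122 + 202) = -400*12*(-1) + (202*√202)*80 = -200*(-24) + 16160*√202 = 4800 + 16160*√202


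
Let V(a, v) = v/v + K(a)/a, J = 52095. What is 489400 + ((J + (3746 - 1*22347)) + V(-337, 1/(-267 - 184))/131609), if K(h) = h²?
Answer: 68817556110/131609 ≈ 5.2289e+5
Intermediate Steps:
V(a, v) = 1 + a (V(a, v) = v/v + a²/a = 1 + a)
489400 + ((J + (3746 - 1*22347)) + V(-337, 1/(-267 - 184))/131609) = 489400 + ((52095 + (3746 - 1*22347)) + (1 - 337)/131609) = 489400 + ((52095 + (3746 - 22347)) - 336*1/131609) = 489400 + ((52095 - 18601) - 336/131609) = 489400 + (33494 - 336/131609) = 489400 + 4408111510/131609 = 68817556110/131609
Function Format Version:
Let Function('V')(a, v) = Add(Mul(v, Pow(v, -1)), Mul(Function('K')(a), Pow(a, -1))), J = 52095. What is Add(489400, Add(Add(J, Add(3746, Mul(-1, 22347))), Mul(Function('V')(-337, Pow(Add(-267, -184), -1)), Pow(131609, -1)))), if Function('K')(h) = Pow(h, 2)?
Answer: Rational(68817556110, 131609) ≈ 5.2289e+5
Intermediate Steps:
Function('V')(a, v) = Add(1, a) (Function('V')(a, v) = Add(Mul(v, Pow(v, -1)), Mul(Pow(a, 2), Pow(a, -1))) = Add(1, a))
Add(489400, Add(Add(J, Add(3746, Mul(-1, 22347))), Mul(Function('V')(-337, Pow(Add(-267, -184), -1)), Pow(131609, -1)))) = Add(489400, Add(Add(52095, Add(3746, Mul(-1, 22347))), Mul(Add(1, -337), Pow(131609, -1)))) = Add(489400, Add(Add(52095, Add(3746, -22347)), Mul(-336, Rational(1, 131609)))) = Add(489400, Add(Add(52095, -18601), Rational(-336, 131609))) = Add(489400, Add(33494, Rational(-336, 131609))) = Add(489400, Rational(4408111510, 131609)) = Rational(68817556110, 131609)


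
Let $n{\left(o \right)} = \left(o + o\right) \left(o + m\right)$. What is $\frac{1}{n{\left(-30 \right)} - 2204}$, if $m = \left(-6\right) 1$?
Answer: $- \frac{1}{44} \approx -0.022727$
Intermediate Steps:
$m = -6$
$n{\left(o \right)} = 2 o \left(-6 + o\right)$ ($n{\left(o \right)} = \left(o + o\right) \left(o - 6\right) = 2 o \left(-6 + o\right)$)
$\frac{1}{n{\left(-30 \right)} - 2204} = \frac{1}{2 \left(-30\right) \left(-6 - 30\right) - 2204} = \frac{1}{2 \left(-30\right) \left(-36\right) - 2204} = \frac{1}{2160 - 2204} = \frac{1}{-44} = - \frac{1}{44}$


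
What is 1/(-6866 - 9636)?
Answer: -1/16502 ≈ -6.0599e-5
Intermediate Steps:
1/(-6866 - 9636) = 1/(-16502) = -1/16502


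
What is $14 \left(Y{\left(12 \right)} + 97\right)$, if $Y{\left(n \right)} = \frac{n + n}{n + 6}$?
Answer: $\frac{4130}{3} \approx 1376.7$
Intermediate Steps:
$Y{\left(n \right)} = \frac{2 n}{6 + n}$
$14 \left(Y{\left(12 \right)} + 97\right) = 14 \left(2 \cdot 12 \frac{1}{6 + 12} + 97\right) = 14 \left(2 \cdot 12 \cdot \frac{1}{18} + 97\right) = 14 \left(\frac{4}{3} + 97\right) = 14 \cdot \frac{295}{3} = \frac{4130}{3}$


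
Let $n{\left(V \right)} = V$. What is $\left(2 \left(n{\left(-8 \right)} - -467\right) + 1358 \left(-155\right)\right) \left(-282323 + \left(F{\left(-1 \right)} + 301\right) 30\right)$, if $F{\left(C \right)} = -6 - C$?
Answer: $57305996396$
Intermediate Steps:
$\left(2 \left(n{\left(-8 \right)} - -467\right) + 1358 \left(-155\right)\right) \left(-282323 + \left(F{\left(-1 \right)} + 301\right) 30\right) = \left(2 \left(-8 - -467\right) + 1358 \left(-155\right)\right) \left(-282323 + \left(\left(-6 - -1\right) + 301\right) 30\right) = \left(2 \left(-8 + 467\right) - 210490\right) \left(-282323 + \left(\left(-6 + 1\right) + 301\right) 30\right) = \left(2 \cdot 459 - 210490\right) \left(-282323 + \left(-5 + 301\right) 30\right) = \left(918 - 210490\right) \left(-282323 + 296 \cdot 30\right) = - 209572 \left(-282323 + 8880\right) = \left(-209572\right) \left(-273443\right) = 57305996396$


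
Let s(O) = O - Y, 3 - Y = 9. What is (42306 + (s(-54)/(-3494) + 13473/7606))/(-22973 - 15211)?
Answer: -187390798189/169125616496 ≈ -1.1080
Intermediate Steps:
Y = -6 (Y = 3 - 1*9 = 3 - 9 = -6)
s(O) = 6 + O (s(O) = O - 1*(-6) = O + 6 = 6 + O)
(42306 + (s(-54)/(-3494) + 13473/7606))/(-22973 - 15211) = (42306 + ((6 - 54)/(-3494) + 13473/7606))/(-22973 - 15211) = (42306 + (-48*(-1/3494) + 13473*(1/7606)))/(-38184) = (42306 + (24/1747 + 13473/7606))*(-1/38184) = (42306 + 23719875/13287682)*(-1/38184) = (562172394567/13287682)*(-1/38184) = -187390798189/169125616496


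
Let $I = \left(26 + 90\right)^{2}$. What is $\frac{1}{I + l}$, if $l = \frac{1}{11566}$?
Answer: $\frac{11566}{155632097} \approx 7.4316 \cdot 10^{-5}$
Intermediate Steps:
$I = 13456$ ($I = 116^{2} = 13456$)
$l = \frac{1}{11566} \approx 8.646 \cdot 10^{-5}$
$\frac{1}{I + l} = \frac{1}{13456 + \frac{1}{11566}} = \frac{1}{\frac{155632097}{11566}} = \frac{11566}{155632097}$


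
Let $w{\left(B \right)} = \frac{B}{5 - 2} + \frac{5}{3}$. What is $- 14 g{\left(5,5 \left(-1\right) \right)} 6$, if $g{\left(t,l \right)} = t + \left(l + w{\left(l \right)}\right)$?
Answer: $0$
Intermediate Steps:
$w{\left(B \right)} = \frac{5}{3} + \frac{B}{3}$ ($w{\left(B \right)} = \frac{B}{5 - 2} + 5 \cdot \frac{1}{3} = \frac{B}{3} + \frac{5}{3} = \frac{5}{3} + \frac{B}{3}$)
$g{\left(t,l \right)} = \frac{5}{3} + t + \frac{4 l}{3}$ ($g{\left(t,l \right)} = t + \left(l + \left(\frac{5}{3} + \frac{l}{3}\right)\right) = t + \left(\frac{5}{3} + \frac{4 l}{3}\right) = \frac{5}{3} + t + \frac{4 l}{3}$)
$- 14 g{\left(5,5 \left(-1\right) \right)} 6 = - 14 \left(\frac{5}{3} + 5 + \frac{4 \cdot 5 \left(-1\right)}{3}\right) 6 = - 14 \left(\frac{5}{3} + 5 + \frac{4}{3} \left(-5\right)\right) 6 = - 14 \left(\frac{5}{3} + 5 - \frac{20}{3}\right) 6 = \left(-14\right) 0 \cdot 6 = 0 \cdot 6 = 0$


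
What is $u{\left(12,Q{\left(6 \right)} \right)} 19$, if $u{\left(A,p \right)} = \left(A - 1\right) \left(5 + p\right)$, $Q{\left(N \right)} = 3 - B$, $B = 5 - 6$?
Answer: $1881$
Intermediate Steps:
$B = -1$ ($B = 5 - 6 = -1$)
$Q{\left(N \right)} = 4$ ($Q{\left(N \right)} = 3 - -1 = 3 + 1 = 4$)
$u{\left(A,p \right)} = \left(-1 + A\right) \left(5 + p\right)$
$u{\left(12,Q{\left(6 \right)} \right)} 19 = \left(-5 - 4 + 5 \cdot 12 + 12 \cdot 4\right) 19 = \left(-5 - 4 + 60 + 48\right) 19 = 99 \cdot 19 = 1881$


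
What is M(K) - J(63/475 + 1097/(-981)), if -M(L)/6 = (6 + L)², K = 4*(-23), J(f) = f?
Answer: -20677647328/465975 ≈ -44375.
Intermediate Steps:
K = -92
M(L) = -6*(6 + L)²
M(K) - J(63/475 + 1097/(-981)) = -6*(6 - 92)² - (63/475 + 1097/(-981)) = -6*(-86)² - (63*(1/475) + 1097*(-1/981)) = -6*7396 - (63/475 - 1097/981) = -44376 - 1*(-459272/465975) = -44376 + 459272/465975 = -20677647328/465975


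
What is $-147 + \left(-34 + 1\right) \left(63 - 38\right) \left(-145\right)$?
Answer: $119478$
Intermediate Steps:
$-147 + \left(-34 + 1\right) \left(63 - 38\right) \left(-145\right) = -147 + \left(-33\right) 25 \left(-145\right) = -147 - -119625 = -147 + 119625 = 119478$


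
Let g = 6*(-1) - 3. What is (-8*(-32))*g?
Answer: -2304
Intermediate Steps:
g = -9 (g = -6 - 3 = -9)
(-8*(-32))*g = -8*(-32)*(-9) = 256*(-9) = -2304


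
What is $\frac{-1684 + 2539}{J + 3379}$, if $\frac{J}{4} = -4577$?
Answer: $- \frac{855}{14929} \approx -0.057271$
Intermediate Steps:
$J = -18308$ ($J = 4 \left(-4577\right) = -18308$)
$\frac{-1684 + 2539}{J + 3379} = \frac{-1684 + 2539}{-18308 + 3379} = \frac{855}{-14929} = 855 \left(- \frac{1}{14929}\right) = - \frac{855}{14929}$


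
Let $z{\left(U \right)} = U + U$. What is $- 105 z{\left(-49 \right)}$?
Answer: $10290$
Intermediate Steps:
$z{\left(U \right)} = 2 U$
$- 105 z{\left(-49 \right)} = - 105 \cdot 2 \left(-49\right) = \left(-105\right) \left(-98\right) = 10290$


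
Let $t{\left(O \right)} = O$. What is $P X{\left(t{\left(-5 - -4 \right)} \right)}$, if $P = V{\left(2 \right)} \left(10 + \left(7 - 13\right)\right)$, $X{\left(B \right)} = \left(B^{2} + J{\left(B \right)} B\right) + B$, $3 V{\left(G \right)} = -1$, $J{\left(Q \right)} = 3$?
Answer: $4$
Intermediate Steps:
$V{\left(G \right)} = - \frac{1}{3}$ ($V{\left(G \right)} = \frac{1}{3} \left(-1\right) = - \frac{1}{3}$)
$X{\left(B \right)} = B^{2} + 4 B$ ($X{\left(B \right)} = \left(B^{2} + 3 B\right) + B = B^{2} + 4 B$)
$P = - \frac{4}{3}$ ($P = - \frac{10 + \left(7 - 13\right)}{3} = - \frac{10 - 6}{3} = \left(- \frac{1}{3}\right) 4 = - \frac{4}{3} \approx -1.3333$)
$P X{\left(t{\left(-5 - -4 \right)} \right)} = - \frac{4 \left(-5 - -4\right) \left(4 - 1\right)}{3} = - \frac{4 \left(-5 + 4\right) \left(4 + \left(-5 + 4\right)\right)}{3} = - \frac{4 \left(- (4 - 1)\right)}{3} = - \frac{4 \left(\left(-1\right) 3\right)}{3} = \left(- \frac{4}{3}\right) \left(-3\right) = 4$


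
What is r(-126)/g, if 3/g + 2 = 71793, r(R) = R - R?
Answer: 0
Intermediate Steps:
r(R) = 0
g = 3/71791 (g = 3/(-2 + 71793) = 3/71791 ≈ 4.1788e-5)
r(-126)/g = 0/(3/71791) = 0*(71791/3) = 0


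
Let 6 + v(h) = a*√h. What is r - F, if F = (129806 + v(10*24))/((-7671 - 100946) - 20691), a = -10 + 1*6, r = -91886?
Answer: -2970366272/32327 - 4*√15/32327 ≈ -91885.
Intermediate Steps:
a = -4 (a = -10 + 6 = -4)
v(h) = -6 - 4*√h
F = -32450/32327 + 4*√15/32327 (F = (129806 + (-6 - 4*4*√15))/((-7671 - 100946) - 20691) = (129806 + (-6 - 16*√15))/(-108617 - 20691) = (129806 + (-6 - 16*√15))/(-129308) = (129806 + (-6 - 16*√15))*(-1/129308) = (129800 - 16*√15)*(-1/129308) = -32450/32327 + 4*√15/32327 ≈ -1.0033)
r - F = -91886 - (-32450/32327 + 4*√15/32327) = -91886 + (32450/32327 - 4*√15/32327) = -2970366272/32327 - 4*√15/32327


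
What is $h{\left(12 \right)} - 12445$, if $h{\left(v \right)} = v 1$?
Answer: $-12433$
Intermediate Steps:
$h{\left(v \right)} = v$
$h{\left(12 \right)} - 12445 = 12 - 12445 = -12433$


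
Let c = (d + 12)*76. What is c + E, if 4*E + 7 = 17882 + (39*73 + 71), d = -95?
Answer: -4439/4 ≈ -1109.8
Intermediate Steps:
E = 20793/4 (E = -7/4 + (17882 + (39*73 + 71))/4 = -7/4 + (17882 + (2847 + 71))/4 = -7/4 + (17882 + 2918)/4 = -7/4 + (1/4)*20800 = -7/4 + 5200 = 20793/4 ≈ 5198.3)
c = -6308 (c = (-95 + 12)*76 = -83*76 = -6308)
c + E = -6308 + 20793/4 = -4439/4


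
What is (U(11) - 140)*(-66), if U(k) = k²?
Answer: 1254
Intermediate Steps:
(U(11) - 140)*(-66) = (11² - 140)*(-66) = (121 - 140)*(-66) = -19*(-66) = 1254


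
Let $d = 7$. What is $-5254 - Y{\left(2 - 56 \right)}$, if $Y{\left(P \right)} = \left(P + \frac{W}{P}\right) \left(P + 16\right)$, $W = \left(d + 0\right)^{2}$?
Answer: $- \frac{198193}{27} \approx -7340.5$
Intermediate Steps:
$W = 49$ ($W = \left(7 + 0\right)^{2} = 7^{2} = 49$)
$Y{\left(P \right)} = \left(16 + P\right) \left(P + \frac{49}{P}\right)$ ($Y{\left(P \right)} = \left(P + \frac{49}{P}\right) \left(P + 16\right) = \left(P + \frac{49}{P}\right) \left(16 + P\right) = \left(16 + P\right) \left(P + \frac{49}{P}\right)$)
$-5254 - Y{\left(2 - 56 \right)} = -5254 - \left(49 + \left(2 - 56\right)^{2} + 16 \left(2 - 56\right) + \frac{784}{2 - 56}\right) = -5254 - \left(49 + \left(-54\right)^{2} + 16 \left(-54\right) + \frac{784}{-54}\right) = -5254 - \left(49 + 2916 - 864 + 784 \left(- \frac{1}{54}\right)\right) = -5254 - \left(49 + 2916 - 864 - \frac{392}{27}\right) = -5254 - \frac{56335}{27} = - \frac{198193}{27}$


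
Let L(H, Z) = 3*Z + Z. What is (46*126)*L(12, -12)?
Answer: -278208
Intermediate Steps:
L(H, Z) = 4*Z
(46*126)*L(12, -12) = (46*126)*(4*(-12)) = 5796*(-48) = -278208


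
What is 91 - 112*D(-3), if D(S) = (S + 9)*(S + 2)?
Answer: 763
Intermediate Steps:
D(S) = (2 + S)*(9 + S) (D(S) = (9 + S)*(2 + S) = (2 + S)*(9 + S))
91 - 112*D(-3) = 91 - 112*(18 + (-3)² + 11*(-3)) = 91 - 112*(18 + 9 - 33) = 91 - 112*(-6) = 91 + 672 = 763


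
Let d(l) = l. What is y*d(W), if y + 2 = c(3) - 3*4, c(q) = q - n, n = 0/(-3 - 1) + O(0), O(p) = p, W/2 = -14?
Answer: 308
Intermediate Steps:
W = -28 (W = 2*(-14) = -28)
n = 0 (n = 0/(-3 - 1) + 0 = 0/(-4) + 0 = -1/4*0 + 0 = 0 + 0 = 0)
c(q) = q (c(q) = q - 1*0 = q + 0 = q)
y = -11 (y = -2 + (3 - 3*4) = -2 + (3 - 12) = -2 - 9 = -11)
y*d(W) = -11*(-28) = 308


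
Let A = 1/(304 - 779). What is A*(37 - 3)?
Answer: -34/475 ≈ -0.071579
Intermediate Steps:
A = -1/475 (A = 1/(-475) = -1/475 ≈ -0.0021053)
A*(37 - 3) = -(37 - 3)/475 = -1/475*34 = -34/475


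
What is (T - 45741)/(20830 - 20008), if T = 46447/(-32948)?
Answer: -1507120915/27083256 ≈ -55.648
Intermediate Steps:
T = -46447/32948 (T = 46447*(-1/32948) = -46447/32948 ≈ -1.4097)
(T - 45741)/(20830 - 20008) = (-46447/32948 - 45741)/(20830 - 20008) = -1507120915/32948/822 = -1507120915/32948*1/822 = -1507120915/27083256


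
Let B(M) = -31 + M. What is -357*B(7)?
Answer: 8568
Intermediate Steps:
-357*B(7) = -357*(-31 + 7) = -357*(-24) = 8568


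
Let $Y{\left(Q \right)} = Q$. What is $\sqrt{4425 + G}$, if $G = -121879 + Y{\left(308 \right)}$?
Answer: $i \sqrt{117146} \approx 342.27 i$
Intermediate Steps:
$G = -121571$ ($G = -121879 + 308 = -121571$)
$\sqrt{4425 + G} = \sqrt{4425 - 121571} = \sqrt{-117146} = i \sqrt{117146}$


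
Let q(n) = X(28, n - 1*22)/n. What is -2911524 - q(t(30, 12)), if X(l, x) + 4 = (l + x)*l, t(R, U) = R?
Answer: -43673362/15 ≈ -2.9116e+6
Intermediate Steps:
X(l, x) = -4 + l*(l + x) (X(l, x) = -4 + (l + x)*l = -4 + l*(l + x))
q(n) = (164 + 28*n)/n (q(n) = (-4 + 28**2 + 28*(n - 1*22))/n = (-4 + 784 + 28*(n - 22))/n = (-4 + 784 + 28*(-22 + n))/n = (-4 + 784 + (-616 + 28*n))/n = (164 + 28*n)/n)
-2911524 - q(t(30, 12)) = -2911524 - (28 + 164/30) = -2911524 - (28 + 164*(1/30)) = -2911524 - (28 + 82/15) = -2911524 - 1*502/15 = -2911524 - 502/15 = -43673362/15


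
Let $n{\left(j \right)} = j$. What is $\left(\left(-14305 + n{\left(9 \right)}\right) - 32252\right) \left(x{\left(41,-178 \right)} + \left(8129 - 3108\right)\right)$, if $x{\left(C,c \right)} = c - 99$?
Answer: $-220823712$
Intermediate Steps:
$x{\left(C,c \right)} = -99 + c$
$\left(\left(-14305 + n{\left(9 \right)}\right) - 32252\right) \left(x{\left(41,-178 \right)} + \left(8129 - 3108\right)\right) = \left(\left(-14305 + 9\right) - 32252\right) \left(\left(-99 - 178\right) + \left(8129 - 3108\right)\right) = \left(-14296 - 32252\right) \left(-277 + \left(8129 - 3108\right)\right) = - 46548 \left(-277 + 5021\right) = \left(-46548\right) 4744 = -220823712$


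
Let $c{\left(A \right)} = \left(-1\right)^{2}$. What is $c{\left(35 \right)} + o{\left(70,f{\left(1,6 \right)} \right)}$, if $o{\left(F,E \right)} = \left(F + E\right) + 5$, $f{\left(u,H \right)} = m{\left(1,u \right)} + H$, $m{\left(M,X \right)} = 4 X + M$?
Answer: $87$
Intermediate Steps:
$m{\left(M,X \right)} = M + 4 X$
$f{\left(u,H \right)} = 1 + H + 4 u$ ($f{\left(u,H \right)} = \left(1 + 4 u\right) + H = 1 + H + 4 u$)
$o{\left(F,E \right)} = 5 + E + F$ ($o{\left(F,E \right)} = \left(E + F\right) + 5 = 5 + E + F$)
$c{\left(A \right)} = 1$
$c{\left(35 \right)} + o{\left(70,f{\left(1,6 \right)} \right)} = 1 + \left(5 + \left(1 + 6 + 4 \cdot 1\right) + 70\right) = 1 + \left(5 + \left(1 + 6 + 4\right) + 70\right) = 1 + \left(5 + 11 + 70\right) = 1 + 86 = 87$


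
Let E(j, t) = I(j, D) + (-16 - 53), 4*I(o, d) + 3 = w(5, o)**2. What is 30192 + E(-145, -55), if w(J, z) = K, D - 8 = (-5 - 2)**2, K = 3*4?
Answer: 120633/4 ≈ 30158.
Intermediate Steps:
K = 12
D = 57 (D = 8 + (-5 - 2)**2 = 8 + (-7)**2 = 8 + 49 = 57)
w(J, z) = 12
I(o, d) = 141/4 (I(o, d) = -3/4 + (1/4)*12**2 = -3/4 + (1/4)*144 = -3/4 + 36 = 141/4)
E(j, t) = -135/4 (E(j, t) = 141/4 + (-16 - 53) = 141/4 - 69 = -135/4)
30192 + E(-145, -55) = 30192 - 135/4 = 120633/4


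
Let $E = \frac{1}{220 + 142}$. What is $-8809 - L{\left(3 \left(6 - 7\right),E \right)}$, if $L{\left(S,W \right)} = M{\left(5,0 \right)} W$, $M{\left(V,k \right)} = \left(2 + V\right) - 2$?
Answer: $- \frac{3188863}{362} \approx -8809.0$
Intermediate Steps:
$E = \frac{1}{362} \approx 0.0027624$
$M{\left(V,k \right)} = V$
$L{\left(S,W \right)} = 5 W$
$-8809 - L{\left(3 \left(6 - 7\right),E \right)} = -8809 - 5 \cdot \frac{1}{362} = -8809 - \frac{5}{362} = - \frac{3188863}{362}$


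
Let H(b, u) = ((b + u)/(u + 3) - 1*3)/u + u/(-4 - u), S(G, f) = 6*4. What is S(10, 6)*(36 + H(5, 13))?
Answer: 186123/221 ≈ 842.19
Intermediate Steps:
S(G, f) = 24
H(b, u) = u/(-4 - u) + (-3 + (b + u)/(3 + u))/u (H(b, u) = ((b + u)/(3 + u) - 3)/u + u/(-4 - u) = (-3 + (b + u)/(3 + u))/u + u/(-4 - u) = u/(-4 - u) + (-3 + (b + u)/(3 + u))/u)
S(10, 6)*(36 + H(5, 13)) = 24*(36 + (-36 - 1*13**3 - 17*13 - 5*13**2 + 4*5 + 5*13)/(13*(12 + 13**2 + 7*13))) = 24*(36 + (-36 - 1*2197 - 221 - 5*169 + 20 + 65)/(13*(12 + 169 + 91))) = 24*(36 + (1/13)*(-36 - 2197 - 221 - 845 + 20 + 65)/272) = 24*(36 + (1/13)*(1/272)*(-3214)) = 24*(36 - 1607/1768) = 24*(62041/1768) = 186123/221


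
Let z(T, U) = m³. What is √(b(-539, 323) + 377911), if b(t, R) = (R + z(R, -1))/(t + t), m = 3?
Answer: √2240632394/77 ≈ 614.74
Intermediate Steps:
z(T, U) = 27 (z(T, U) = 3³ = 27)
b(t, R) = (27 + R)/(2*t) (b(t, R) = (R + 27)/(t + t) = (27 + R)/((2*t)) = (27 + R)*(1/(2*t)) = (27 + R)/(2*t))
√(b(-539, 323) + 377911) = √((½)*(27 + 323)/(-539) + 377911) = √((½)*(-1/539)*350 + 377911) = √(-25/77 + 377911) = √(29099122/77) = √2240632394/77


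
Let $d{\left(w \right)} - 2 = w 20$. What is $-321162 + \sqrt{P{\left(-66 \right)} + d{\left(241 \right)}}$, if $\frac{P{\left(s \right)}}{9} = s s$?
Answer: $-321162 + \sqrt{44026} \approx -3.2095 \cdot 10^{5}$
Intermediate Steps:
$d{\left(w \right)} = 2 + 20 w$ ($d{\left(w \right)} = 2 + w 20 = 2 + 20 w$)
$P{\left(s \right)} = 9 s^{2}$ ($P{\left(s \right)} = 9 s s = 9 s^{2}$)
$-321162 + \sqrt{P{\left(-66 \right)} + d{\left(241 \right)}} = -321162 + \sqrt{9 \left(-66\right)^{2} + \left(2 + 20 \cdot 241\right)} = -321162 + \sqrt{9 \cdot 4356 + \left(2 + 4820\right)} = -321162 + \sqrt{39204 + 4822} = -321162 + \sqrt{44026}$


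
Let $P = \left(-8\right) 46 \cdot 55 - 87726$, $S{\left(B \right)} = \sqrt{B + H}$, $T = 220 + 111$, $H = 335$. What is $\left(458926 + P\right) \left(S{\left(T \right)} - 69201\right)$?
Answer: $-24286782960 + 1052880 \sqrt{74} \approx -2.4278 \cdot 10^{10}$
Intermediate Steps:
$T = 331$
$S{\left(B \right)} = \sqrt{335 + B}$ ($S{\left(B \right)} = \sqrt{B + 335} = \sqrt{335 + B}$)
$P = -107966$ ($P = \left(-368\right) 55 - 87726 = -20240 - 87726 = -107966$)
$\left(458926 + P\right) \left(S{\left(T \right)} - 69201\right) = \left(458926 - 107966\right) \left(\sqrt{335 + 331} - 69201\right) = 350960 \left(\sqrt{666} - 69201\right) = 350960 \left(3 \sqrt{74} - 69201\right) = 350960 \left(-69201 + 3 \sqrt{74}\right) = -24286782960 + 1052880 \sqrt{74}$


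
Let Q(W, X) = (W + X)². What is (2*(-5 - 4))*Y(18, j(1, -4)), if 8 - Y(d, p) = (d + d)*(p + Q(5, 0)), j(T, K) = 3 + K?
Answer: 15408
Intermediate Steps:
Y(d, p) = 8 - 2*d*(25 + p) (Y(d, p) = 8 - (d + d)*(p + (5 + 0)²) = 8 - 2*d*(p + 5²) = 8 - 2*d*(p + 25) = 8 - 2*d*(25 + p))
(2*(-5 - 4))*Y(18, j(1, -4)) = (2*(-5 - 4))*(8 - 50*18 - 2*18*(3 - 4)) = (2*(-9))*(8 - 900 - 2*18*(-1)) = -18*(8 - 900 + 36) = -18*(-856) = 15408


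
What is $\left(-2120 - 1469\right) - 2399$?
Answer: $-5988$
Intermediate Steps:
$\left(-2120 - 1469\right) - 2399 = -3589 - 2399 = -5988$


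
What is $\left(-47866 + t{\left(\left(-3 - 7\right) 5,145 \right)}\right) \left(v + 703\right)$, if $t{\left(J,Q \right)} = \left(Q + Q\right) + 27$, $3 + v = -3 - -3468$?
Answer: $-198041585$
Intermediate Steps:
$v = 3462$ ($v = -3 - -3465 = -3 + \left(-3 + 3468\right) = -3 + 3465 = 3462$)
$t{\left(J,Q \right)} = 27 + 2 Q$ ($t{\left(J,Q \right)} = 2 Q + 27 = 27 + 2 Q$)
$\left(-47866 + t{\left(\left(-3 - 7\right) 5,145 \right)}\right) \left(v + 703\right) = \left(-47866 + \left(27 + 2 \cdot 145\right)\right) \left(3462 + 703\right) = \left(-47866 + \left(27 + 290\right)\right) 4165 = \left(-47866 + 317\right) 4165 = \left(-47549\right) 4165 = -198041585$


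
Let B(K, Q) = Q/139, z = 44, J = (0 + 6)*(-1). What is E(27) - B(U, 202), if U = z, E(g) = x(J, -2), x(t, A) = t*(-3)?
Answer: 2300/139 ≈ 16.547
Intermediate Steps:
J = -6 (J = 6*(-1) = -6)
x(t, A) = -3*t
E(g) = 18 (E(g) = -3*(-6) = 18)
U = 44
B(K, Q) = Q/139 (B(K, Q) = Q*(1/139) = Q/139)
E(27) - B(U, 202) = 18 - 202/139 = 2300/139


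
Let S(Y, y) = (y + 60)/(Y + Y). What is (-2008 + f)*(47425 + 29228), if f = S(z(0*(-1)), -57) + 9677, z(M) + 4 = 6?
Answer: 2351637387/4 ≈ 5.8791e+8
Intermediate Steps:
z(M) = 2 (z(M) = -4 + 6 = 2)
S(Y, y) = (60 + y)/(2*Y) (S(Y, y) = (60 + y)/((2*Y)) = (60 + y)*(1/(2*Y)) = (60 + y)/(2*Y))
f = 38711/4 (f = (1/2)*(60 - 57)/2 + 9677 = (1/2)*(1/2)*3 + 9677 = 3/4 + 9677 = 38711/4 ≈ 9677.8)
(-2008 + f)*(47425 + 29228) = (-2008 + 38711/4)*(47425 + 29228) = (30679/4)*76653 = 2351637387/4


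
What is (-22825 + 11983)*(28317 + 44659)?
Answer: -791205792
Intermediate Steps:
(-22825 + 11983)*(28317 + 44659) = -10842*72976 = -791205792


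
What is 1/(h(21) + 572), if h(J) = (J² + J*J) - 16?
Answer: 1/1438 ≈ 0.00069541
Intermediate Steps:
h(J) = -16 + 2*J² (h(J) = (J² + J²) - 16 = 2*J² - 16 = -16 + 2*J²)
1/(h(21) + 572) = 1/((-16 + 2*21²) + 572) = 1/((-16 + 2*441) + 572) = 1/((-16 + 882) + 572) = 1/(866 + 572) = 1/1438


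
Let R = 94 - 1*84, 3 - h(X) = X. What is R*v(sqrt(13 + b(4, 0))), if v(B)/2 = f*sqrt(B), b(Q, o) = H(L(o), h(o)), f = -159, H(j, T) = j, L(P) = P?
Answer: -3180*13**(1/4) ≈ -6038.3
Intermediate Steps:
h(X) = 3 - X
b(Q, o) = o
v(B) = -318*sqrt(B) (v(B) = 2*(-159*sqrt(B)) = -318*sqrt(B))
R = 10 (R = 94 - 84 = 10)
R*v(sqrt(13 + b(4, 0))) = 10*(-318*(13 + 0)**(1/4)) = 10*(-318*13**(1/4)) = -3180*13**(1/4)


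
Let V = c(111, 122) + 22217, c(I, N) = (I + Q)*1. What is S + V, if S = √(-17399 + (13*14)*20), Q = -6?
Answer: 22322 + I*√13759 ≈ 22322.0 + 117.3*I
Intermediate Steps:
c(I, N) = -6 + I (c(I, N) = (I - 6)*1 = (-6 + I)*1 = -6 + I)
V = 22322 (V = (-6 + 111) + 22217 = 105 + 22217 = 22322)
S = I*√13759 (S = √(-17399 + 182*20) = √(-17399 + 3640) = √(-13759) = I*√13759 ≈ 117.3*I)
S + V = I*√13759 + 22322 = 22322 + I*√13759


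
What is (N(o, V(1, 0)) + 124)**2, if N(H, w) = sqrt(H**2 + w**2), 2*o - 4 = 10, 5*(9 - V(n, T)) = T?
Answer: (124 + sqrt(130))**2 ≈ 18334.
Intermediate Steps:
V(n, T) = 9 - T/5
o = 7 (o = 2 + (1/2)*10 = 2 + 5 = 7)
(N(o, V(1, 0)) + 124)**2 = (sqrt(7**2 + (9 - 1/5*0)**2) + 124)**2 = (sqrt(49 + (9 + 0)**2) + 124)**2 = (sqrt(49 + 9**2) + 124)**2 = (sqrt(49 + 81) + 124)**2 = (sqrt(130) + 124)**2 = (124 + sqrt(130))**2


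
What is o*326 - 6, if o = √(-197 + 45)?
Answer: -6 + 652*I*√38 ≈ -6.0 + 4019.2*I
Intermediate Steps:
o = 2*I*√38 (o = √(-152) = 2*I*√38 ≈ 12.329*I)
o*326 - 6 = (2*I*√38)*326 - 6 = 652*I*√38 - 6 = -6 + 652*I*√38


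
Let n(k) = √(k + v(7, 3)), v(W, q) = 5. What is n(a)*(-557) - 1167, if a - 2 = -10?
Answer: -1167 - 557*I*√3 ≈ -1167.0 - 964.75*I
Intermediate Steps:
a = -8 (a = 2 - 10 = -8)
n(k) = √(5 + k) (n(k) = √(k + 5) = √(5 + k))
n(a)*(-557) - 1167 = √(5 - 8)*(-557) - 1167 = √(-3)*(-557) - 1167 = (I*√3)*(-557) - 1167 = -557*I*√3 - 1167 = -1167 - 557*I*√3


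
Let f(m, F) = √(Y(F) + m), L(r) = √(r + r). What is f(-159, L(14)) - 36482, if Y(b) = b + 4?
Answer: -36482 + I*√(155 - 2*√7) ≈ -36482.0 + 12.236*I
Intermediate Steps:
Y(b) = 4 + b
L(r) = √2*√r (L(r) = √(2*r) = √2*√r)
f(m, F) = √(4 + F + m) (f(m, F) = √((4 + F) + m) = √(4 + F + m))
f(-159, L(14)) - 36482 = √(4 + √2*√14 - 159) - 36482 = √(4 + 2*√7 - 159) - 36482 = √(-155 + 2*√7) - 36482 = -36482 + √(-155 + 2*√7)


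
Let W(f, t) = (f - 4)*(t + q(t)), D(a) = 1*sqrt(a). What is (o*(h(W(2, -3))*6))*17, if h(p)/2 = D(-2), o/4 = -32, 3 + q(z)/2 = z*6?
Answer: -26112*I*sqrt(2) ≈ -36928.0*I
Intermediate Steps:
q(z) = -6 + 12*z (q(z) = -6 + 2*(z*6) = -6 + 2*(6*z) = -6 + 12*z)
o = -128 (o = 4*(-32) = -128)
D(a) = sqrt(a)
W(f, t) = (-6 + 13*t)*(-4 + f) (W(f, t) = (f - 4)*(t + (-6 + 12*t)) = (-4 + f)*(-6 + 13*t) = (-6 + 13*t)*(-4 + f))
h(p) = 2*I*sqrt(2) (h(p) = 2*sqrt(-2) = 2*(I*sqrt(2)) = 2*I*sqrt(2))
(o*(h(W(2, -3))*6))*17 = -128*2*I*sqrt(2)*6*17 = -1536*I*sqrt(2)*17 = -26112*I*sqrt(2)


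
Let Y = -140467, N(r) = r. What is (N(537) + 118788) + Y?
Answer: -21142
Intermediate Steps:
(N(537) + 118788) + Y = (537 + 118788) - 140467 = 119325 - 140467 = -21142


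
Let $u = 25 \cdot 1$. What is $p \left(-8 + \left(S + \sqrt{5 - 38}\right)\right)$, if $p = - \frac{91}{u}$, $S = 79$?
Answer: $- \frac{6461}{25} - \frac{91 i \sqrt{33}}{25} \approx -258.44 - 20.91 i$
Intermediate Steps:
$u = 25$
$p = - \frac{91}{25} \approx -3.64$
$p \left(-8 + \left(S + \sqrt{5 - 38}\right)\right) = - \frac{91 \left(-8 + \left(79 + \sqrt{5 - 38}\right)\right)}{25} = - \frac{91 \left(-8 + \left(79 + \sqrt{-33}\right)\right)}{25} = - \frac{91 \left(-8 + \left(79 + i \sqrt{33}\right)\right)}{25} = - \frac{91 \left(71 + i \sqrt{33}\right)}{25} = - \frac{6461}{25} - \frac{91 i \sqrt{33}}{25}$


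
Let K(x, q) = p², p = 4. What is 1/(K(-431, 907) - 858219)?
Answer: -1/858203 ≈ -1.1652e-6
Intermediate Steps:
K(x, q) = 16 (K(x, q) = 4² = 16)
1/(K(-431, 907) - 858219) = 1/(16 - 858219) = 1/(-858203) = -1/858203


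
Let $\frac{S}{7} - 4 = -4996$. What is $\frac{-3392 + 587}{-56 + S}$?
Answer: $\frac{561}{7000} \approx 0.080143$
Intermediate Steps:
$S = -34944$ ($S = 28 + 7 \left(-4996\right) = 28 - 34972 = -34944$)
$\frac{-3392 + 587}{-56 + S} = \frac{-3392 + 587}{-56 - 34944} = - \frac{2805}{-35000} = \left(-2805\right) \left(- \frac{1}{35000}\right) = \frac{561}{7000}$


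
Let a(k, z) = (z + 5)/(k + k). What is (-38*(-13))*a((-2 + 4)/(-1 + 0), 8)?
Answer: -3211/2 ≈ -1605.5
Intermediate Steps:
a(k, z) = (5 + z)/(2*k) (a(k, z) = (5 + z)/((2*k)) = (5 + z)*(1/(2*k)) = (5 + z)/(2*k))
(-38*(-13))*a((-2 + 4)/(-1 + 0), 8) = (-38*(-13))*((5 + 8)/(2*(((-2 + 4)/(-1 + 0))))) = 494*((½)*13/(2/(-1))) = 494*((½)*13/(2*(-1))) = 494*((½)*13/(-2)) = 494*((½)*(-½)*13) = 494*(-13/4) = -3211/2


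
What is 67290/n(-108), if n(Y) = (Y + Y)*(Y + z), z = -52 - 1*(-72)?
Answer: 11215/3168 ≈ 3.5401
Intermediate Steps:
z = 20 (z = -52 + 72 = 20)
n(Y) = 2*Y*(20 + Y) (n(Y) = (Y + Y)*(Y + 20) = (2*Y)*(20 + Y) = 2*Y*(20 + Y))
67290/n(-108) = 67290/((2*(-108)*(20 - 108))) = 67290/((2*(-108)*(-88))) = 67290/19008 = 67290*(1/19008) = 11215/3168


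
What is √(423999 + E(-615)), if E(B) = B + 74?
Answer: 7*√8642 ≈ 650.74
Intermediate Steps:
E(B) = 74 + B
√(423999 + E(-615)) = √(423999 + (74 - 615)) = √(423999 - 541) = √423458 = 7*√8642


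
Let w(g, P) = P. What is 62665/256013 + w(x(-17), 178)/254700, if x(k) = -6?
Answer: 8003172907/32603255550 ≈ 0.24547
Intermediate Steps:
62665/256013 + w(x(-17), 178)/254700 = 62665/256013 + 178/254700 = 62665*(1/256013) + 178*(1/254700) = 62665/256013 + 89/127350 = 8003172907/32603255550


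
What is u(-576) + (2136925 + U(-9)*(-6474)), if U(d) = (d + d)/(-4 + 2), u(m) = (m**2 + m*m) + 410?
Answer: 2742621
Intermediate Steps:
u(m) = 410 + 2*m**2 (u(m) = (m**2 + m**2) + 410 = 2*m**2 + 410 = 410 + 2*m**2)
U(d) = -d (U(d) = (2*d)/(-2) = (2*d)*(-1/2) = -d)
u(-576) + (2136925 + U(-9)*(-6474)) = (410 + 2*(-576)**2) + (2136925 - 1*(-9)*(-6474)) = (410 + 2*331776) + (2136925 + 9*(-6474)) = (410 + 663552) + (2136925 - 58266) = 663962 + 2078659 = 2742621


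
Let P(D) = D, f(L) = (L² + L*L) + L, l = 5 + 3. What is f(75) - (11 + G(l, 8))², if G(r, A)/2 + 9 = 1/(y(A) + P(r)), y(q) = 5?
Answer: 1906004/169 ≈ 11278.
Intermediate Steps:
l = 8
f(L) = L + 2*L² (f(L) = (L² + L²) + L = 2*L² + L = L + 2*L²)
G(r, A) = -18 + 2/(5 + r)
f(75) - (11 + G(l, 8))² = 75*(1 + 2*75) - (11 + 2*(-44 - 9*8)/(5 + 8))² = 75*(1 + 150) - (11 + 2*(-44 - 72)/13)² = 75*151 - (11 + 2*(1/13)*(-116))² = 11325 - (11 - 232/13)² = 11325 - (-89/13)² = 11325 - 1*7921/169 = 11325 - 7921/169 = 1906004/169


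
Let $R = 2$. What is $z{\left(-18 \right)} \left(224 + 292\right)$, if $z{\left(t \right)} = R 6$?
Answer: $6192$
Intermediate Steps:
$z{\left(t \right)} = 12$ ($z{\left(t \right)} = 2 \cdot 6 = 12$)
$z{\left(-18 \right)} \left(224 + 292\right) = 12 \left(224 + 292\right) = 12 \cdot 516 = 6192$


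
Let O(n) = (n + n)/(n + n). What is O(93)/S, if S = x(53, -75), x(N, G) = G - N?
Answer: -1/128 ≈ -0.0078125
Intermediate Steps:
O(n) = 1 (O(n) = (2*n)/((2*n)) = (2*n)*(1/(2*n)) = 1)
S = -128 (S = -75 - 1*53 = -75 - 53 = -128)
O(93)/S = 1/(-128) = 1*(-1/128) = -1/128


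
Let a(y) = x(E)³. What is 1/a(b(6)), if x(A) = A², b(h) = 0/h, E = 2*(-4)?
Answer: 1/262144 ≈ 3.8147e-6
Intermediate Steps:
E = -8
b(h) = 0
a(y) = 262144 (a(y) = ((-8)²)³ = 64³ = 262144)
1/a(b(6)) = 1/262144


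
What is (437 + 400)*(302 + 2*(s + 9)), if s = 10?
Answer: 284580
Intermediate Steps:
(437 + 400)*(302 + 2*(s + 9)) = (437 + 400)*(302 + 2*(10 + 9)) = 837*(302 + 2*19) = 837*(302 + 38) = 837*340 = 284580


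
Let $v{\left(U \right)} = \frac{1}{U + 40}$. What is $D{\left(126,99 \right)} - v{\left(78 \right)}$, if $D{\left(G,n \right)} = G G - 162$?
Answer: $\frac{1854251}{118} \approx 15714.0$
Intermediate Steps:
$v{\left(U \right)} = \frac{1}{40 + U}$
$D{\left(G,n \right)} = -162 + G^{2}$ ($D{\left(G,n \right)} = G^{2} - 162 = -162 + G^{2}$)
$D{\left(126,99 \right)} - v{\left(78 \right)} = \left(-162 + 126^{2}\right) - \frac{1}{40 + 78} = \left(-162 + 15876\right) - \frac{1}{118} = 15714 - \frac{1}{118} = \frac{1854251}{118}$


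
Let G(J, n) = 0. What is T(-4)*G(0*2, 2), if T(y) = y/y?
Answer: 0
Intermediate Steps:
T(y) = 1
T(-4)*G(0*2, 2) = 1*0 = 0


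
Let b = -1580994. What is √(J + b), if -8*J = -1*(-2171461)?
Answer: 7*I*√604874/4 ≈ 1361.0*I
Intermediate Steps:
J = -2171461/8 (J = -(-1)*(-2171461)/8 = -⅛*2171461 = -2171461/8 ≈ -2.7143e+5)
√(J + b) = √(-2171461/8 - 1580994) = √(-14819413/8) = 7*I*√604874/4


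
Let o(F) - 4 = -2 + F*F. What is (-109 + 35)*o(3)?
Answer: -814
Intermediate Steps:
o(F) = 2 + F**2 (o(F) = 4 + (-2 + F*F) = 4 + (-2 + F**2) = 2 + F**2)
(-109 + 35)*o(3) = (-109 + 35)*(2 + 3**2) = -74*(2 + 9) = -74*11 = -814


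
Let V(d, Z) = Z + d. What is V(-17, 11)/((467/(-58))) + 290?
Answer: 135778/467 ≈ 290.75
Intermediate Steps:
V(-17, 11)/((467/(-58))) + 290 = (11 - 17)/((467/(-58))) + 290 = -6/(467*(-1/58)) + 290 = -6/(-467/58) + 290 = -58/467*(-6) + 290 = 348/467 + 290 = 135778/467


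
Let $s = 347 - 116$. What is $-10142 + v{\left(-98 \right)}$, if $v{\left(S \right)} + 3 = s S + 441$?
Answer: $-32342$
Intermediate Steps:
$s = 231$ ($s = 347 - 116 = 231$)
$v{\left(S \right)} = 438 + 231 S$ ($v{\left(S \right)} = -3 + \left(231 S + 441\right) = -3 + \left(441 + 231 S\right) = 438 + 231 S$)
$-10142 + v{\left(-98 \right)} = -10142 + \left(438 + 231 \left(-98\right)\right) = -10142 + \left(438 - 22638\right) = -10142 - 22200 = -32342$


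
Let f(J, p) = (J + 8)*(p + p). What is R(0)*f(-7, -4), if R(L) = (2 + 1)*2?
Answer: -48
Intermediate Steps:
R(L) = 6 (R(L) = 3*2 = 6)
f(J, p) = 2*p*(8 + J) (f(J, p) = (8 + J)*(2*p) = 2*p*(8 + J))
R(0)*f(-7, -4) = 6*(2*(-4)*(8 - 7)) = 6*(2*(-4)*1) = 6*(-8) = -48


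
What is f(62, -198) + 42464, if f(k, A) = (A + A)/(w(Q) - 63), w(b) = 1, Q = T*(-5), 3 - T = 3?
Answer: 1316582/31 ≈ 42470.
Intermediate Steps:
T = 0 (T = 3 - 1*3 = 3 - 3 = 0)
Q = 0 (Q = 0*(-5) = 0)
f(k, A) = -A/31 (f(k, A) = (A + A)/(1 - 63) = (2*A)/(-62) = (2*A)*(-1/62) = -A/31)
f(62, -198) + 42464 = -1/31*(-198) + 42464 = 198/31 + 42464 = 1316582/31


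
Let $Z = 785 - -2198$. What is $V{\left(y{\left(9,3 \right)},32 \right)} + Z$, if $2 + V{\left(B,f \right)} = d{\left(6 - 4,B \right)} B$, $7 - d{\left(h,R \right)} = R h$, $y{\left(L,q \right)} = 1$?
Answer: $2986$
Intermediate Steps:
$d{\left(h,R \right)} = 7 - R h$
$V{\left(B,f \right)} = -2 + B \left(7 - 2 B\right)$ ($V{\left(B,f \right)} = -2 + \left(7 - B \left(6 - 4\right)\right) B = -2 + \left(7 - B 2\right) B = -2 + \left(7 - 2 B\right) B = -2 + B \left(7 - 2 B\right)$)
$Z = 2983$ ($Z = 785 + 2198 = 2983$)
$V{\left(y{\left(9,3 \right)},32 \right)} + Z = \left(-2 - 1 \left(-7 + 2 \cdot 1\right)\right) + 2983 = \left(-2 - 1 \left(-7 + 2\right)\right) + 2983 = \left(-2 - 1 \left(-5\right)\right) + 2983 = \left(-2 + 5\right) + 2983 = 3 + 2983 = 2986$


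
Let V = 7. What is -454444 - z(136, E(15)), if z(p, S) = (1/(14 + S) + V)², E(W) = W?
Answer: -382229020/841 ≈ -4.5449e+5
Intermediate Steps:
z(p, S) = (7 + 1/(14 + S))² (z(p, S) = (1/(14 + S) + 7)² = (7 + 1/(14 + S))²)
-454444 - z(136, E(15)) = -454444 - (99 + 7*15)²/(14 + 15)² = -454444 - (99 + 105)²/29² = -454444 - 204²/841 = -454444 - 41616/841 = -382229020/841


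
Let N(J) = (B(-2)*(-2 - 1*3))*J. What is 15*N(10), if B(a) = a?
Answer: 1500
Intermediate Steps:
N(J) = 10*J (N(J) = (-2*(-2 - 1*3))*J = (-2*(-2 - 3))*J = (-2*(-5))*J = 10*J)
15*N(10) = 15*(10*10) = 15*100 = 1500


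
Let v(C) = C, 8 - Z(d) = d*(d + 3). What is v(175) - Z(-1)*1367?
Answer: -13495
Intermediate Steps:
Z(d) = 8 - d*(3 + d) (Z(d) = 8 - d*(d + 3) = 8 - d*(3 + d))
v(175) - Z(-1)*1367 = 175 - (8 - 1*(-1)**2 - 3*(-1))*1367 = 175 - (8 - 1*1 + 3)*1367 = 175 - (8 - 1 + 3)*1367 = 175 - 10*1367 = 175 - 1*13670 = 175 - 13670 = -13495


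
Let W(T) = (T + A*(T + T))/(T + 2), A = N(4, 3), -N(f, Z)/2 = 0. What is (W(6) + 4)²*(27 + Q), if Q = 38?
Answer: 23465/16 ≈ 1466.6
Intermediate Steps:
N(f, Z) = 0 (N(f, Z) = -2*0 = 0)
A = 0
W(T) = T/(2 + T) (W(T) = (T + 0*(T + T))/(T + 2) = (T + 0*(2*T))/(2 + T) = (T + 0)/(2 + T) = T/(2 + T))
(W(6) + 4)²*(27 + Q) = (6/(2 + 6) + 4)²*(27 + 38) = (6/8 + 4)²*65 = (6*(⅛) + 4)²*65 = (¾ + 4)²*65 = (19/4)²*65 = (361/16)*65 = 23465/16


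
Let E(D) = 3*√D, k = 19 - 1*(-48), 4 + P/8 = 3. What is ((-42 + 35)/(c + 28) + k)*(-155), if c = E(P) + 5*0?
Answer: 465*(-134*√2 + 623*I)/(2*(-14*I + 3*√2)) ≈ -10350.0 - 10.755*I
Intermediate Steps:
P = -8 (P = -32 + 8*3 = -32 + 24 = -8)
k = 67 (k = 19 + 48 = 67)
c = 6*I*√2 (c = 3*√(-8) + 5*0 = 3*(2*I*√2) + 0 = 6*I*√2 + 0 = 6*I*√2 ≈ 8.4853*I)
((-42 + 35)/(c + 28) + k)*(-155) = ((-42 + 35)/(6*I*√2 + 28) + 67)*(-155) = (-7/(28 + 6*I*√2) + 67)*(-155) = (67 - 7/(28 + 6*I*√2))*(-155) = -10385 + 1085/(28 + 6*I*√2)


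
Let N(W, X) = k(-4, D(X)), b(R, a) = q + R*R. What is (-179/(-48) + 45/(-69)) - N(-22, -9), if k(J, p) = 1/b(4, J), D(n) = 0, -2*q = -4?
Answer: 10007/3312 ≈ 3.0214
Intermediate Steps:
q = 2 (q = -½*(-4) = 2)
b(R, a) = 2 + R² (b(R, a) = 2 + R*R = 2 + R²)
k(J, p) = 1/18 (k(J, p) = 1/(2 + 4²) = 1/(2 + 16) = 1/18)
N(W, X) = 1/18
(-179/(-48) + 45/(-69)) - N(-22, -9) = (-179/(-48) + 45/(-69)) - 1*1/18 = (-179*(-1/48) + 45*(-1/69)) - 1/18 = (179/48 - 15/23) - 1/18 = 3397/1104 - 1/18 = 10007/3312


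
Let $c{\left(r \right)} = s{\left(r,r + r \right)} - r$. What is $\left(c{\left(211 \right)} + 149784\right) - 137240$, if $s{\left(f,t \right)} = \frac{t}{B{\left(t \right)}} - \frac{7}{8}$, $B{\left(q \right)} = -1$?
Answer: $\frac{95281}{8} \approx 11910.0$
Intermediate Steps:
$s{\left(f,t \right)} = - \frac{7}{8} - t$ ($s{\left(f,t \right)} = \frac{t}{-1} - \frac{7}{8} = t \left(-1\right) - \frac{7}{8} = - t - \frac{7}{8} = - \frac{7}{8} - t$)
$c{\left(r \right)} = - \frac{7}{8} - 3 r$ ($c{\left(r \right)} = \left(- \frac{7}{8} - \left(r + r\right)\right) - r = \left(- \frac{7}{8} - 2 r\right) - r = - \frac{7}{8} - 3 r$)
$\left(c{\left(211 \right)} + 149784\right) - 137240 = \left(\left(- \frac{7}{8} - 633\right) + 149784\right) - 137240 = \left(- \frac{5071}{8} + 149784\right) - 137240 = \frac{1193201}{8} - 137240 = \frac{95281}{8}$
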